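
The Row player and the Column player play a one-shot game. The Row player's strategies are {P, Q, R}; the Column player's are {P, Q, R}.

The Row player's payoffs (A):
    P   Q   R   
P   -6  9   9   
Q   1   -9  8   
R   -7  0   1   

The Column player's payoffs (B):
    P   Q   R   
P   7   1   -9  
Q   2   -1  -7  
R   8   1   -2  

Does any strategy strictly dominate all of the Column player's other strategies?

A strategy is strictly dominant if it gives the Column player a strictly higher payoff than every other strategy, against every choice by the opponent.
P strictly dominates: vs P: 7 > each of {1, -9}; vs Q: 2 > each of {-1, -7}; vs R: 8 > each of {1, -2}.

P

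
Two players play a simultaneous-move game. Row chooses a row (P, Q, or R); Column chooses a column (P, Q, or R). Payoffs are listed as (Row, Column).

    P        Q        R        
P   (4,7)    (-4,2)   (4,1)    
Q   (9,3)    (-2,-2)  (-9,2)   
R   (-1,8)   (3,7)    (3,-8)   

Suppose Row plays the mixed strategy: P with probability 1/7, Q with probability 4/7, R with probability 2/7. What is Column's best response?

P

Compute Column's expected payoff from each pure strategy against the given mix.
P: (1/7)·7 + (4/7)·3 + (2/7)·8 = 5
Q: (1/7)·2 + (4/7)·(-2) + (2/7)·7 = 8/7
R: (1/7)·1 + (4/7)·2 + (2/7)·(-8) = -1
Highest expected payoff is 5, from P.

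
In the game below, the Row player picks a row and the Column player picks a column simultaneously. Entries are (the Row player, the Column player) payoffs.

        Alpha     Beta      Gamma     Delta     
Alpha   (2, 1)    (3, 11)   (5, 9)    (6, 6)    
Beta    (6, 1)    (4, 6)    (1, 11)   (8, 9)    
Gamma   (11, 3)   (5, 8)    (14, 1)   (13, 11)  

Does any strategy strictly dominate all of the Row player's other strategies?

A strategy is strictly dominant if it gives the Row player a strictly higher payoff than every other strategy, against every choice by the opponent.
Gamma strictly dominates: vs Alpha: 11 > each of {2, 6}; vs Beta: 5 > each of {3, 4}; vs Gamma: 14 > each of {5, 1}; vs Delta: 13 > each of {6, 8}.

Gamma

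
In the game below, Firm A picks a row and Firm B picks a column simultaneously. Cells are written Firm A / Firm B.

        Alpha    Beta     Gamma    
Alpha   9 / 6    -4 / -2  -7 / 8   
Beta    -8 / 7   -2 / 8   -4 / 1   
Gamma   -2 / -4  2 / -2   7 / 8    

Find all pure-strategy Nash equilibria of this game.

Find each player's best response to every opponent strategy; NE are the intersections.
Firm A's best responses — vs Alpha: Alpha (payoff 9); vs Beta: Gamma (payoff 2); vs Gamma: Gamma (payoff 7).
Firm B's best responses — vs Alpha: Gamma (payoff 8); vs Beta: Beta (payoff 8); vs Gamma: Gamma (payoff 8).
The only mutual best response is (Gamma, Gamma); neither player gains by switching there.

(Gamma, Gamma)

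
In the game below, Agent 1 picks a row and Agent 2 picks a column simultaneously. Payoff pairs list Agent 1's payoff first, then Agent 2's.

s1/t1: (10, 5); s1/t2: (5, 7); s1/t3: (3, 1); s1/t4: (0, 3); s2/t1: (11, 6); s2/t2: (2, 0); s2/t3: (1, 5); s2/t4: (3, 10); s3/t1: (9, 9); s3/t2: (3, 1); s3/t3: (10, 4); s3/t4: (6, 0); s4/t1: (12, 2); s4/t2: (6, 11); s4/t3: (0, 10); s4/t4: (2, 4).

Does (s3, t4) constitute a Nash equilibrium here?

No

Holding Agent 2 at t4: Agent 1 gets 6 from s3, versus 0 from s1, 3 from s2, 2 from s4. No profitable deviation for Agent 1.
Holding Agent 1 at s3: Agent 2 gets 0 from t4 but could get 9 by switching to t1. Agent 2 has a profitable deviation.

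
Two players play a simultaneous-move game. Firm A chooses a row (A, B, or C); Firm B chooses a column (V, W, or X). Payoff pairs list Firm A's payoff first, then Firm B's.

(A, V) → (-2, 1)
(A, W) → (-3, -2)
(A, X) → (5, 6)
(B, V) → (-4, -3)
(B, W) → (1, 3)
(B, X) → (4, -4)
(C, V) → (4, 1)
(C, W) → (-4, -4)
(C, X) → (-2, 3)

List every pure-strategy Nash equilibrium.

(A, X) and (B, W)

Find each player's best response to every opponent strategy; NE are the intersections.
Firm A's best responses — vs V: C (payoff 4); vs W: B (payoff 1); vs X: A (payoff 5).
Firm B's best responses — vs A: X (payoff 6); vs B: W (payoff 3); vs C: X (payoff 3).
Mutual best responses occur at (A, X) and (B, W); at each, neither player gains by switching.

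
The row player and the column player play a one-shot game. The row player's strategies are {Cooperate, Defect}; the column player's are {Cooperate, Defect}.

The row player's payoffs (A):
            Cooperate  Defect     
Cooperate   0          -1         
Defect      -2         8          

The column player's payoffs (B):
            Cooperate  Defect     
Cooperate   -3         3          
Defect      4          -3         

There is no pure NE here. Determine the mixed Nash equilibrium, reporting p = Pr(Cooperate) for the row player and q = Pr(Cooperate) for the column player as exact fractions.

Each player's mixing probability is pinned down by making the *other* player indifferent.
The column player indifferent between Cooperate and Defect: p·(-3) + (1−p)·4 = p·3 + (1−p)·(-3) ⟹ 4 + (-7)p = (-3) + 6p ⟹ p = 7/13.
The row player indifferent between Cooperate and Defect: q·0 + (1−q)·(-1) = q·(-2) + (1−q)·8 ⟹ (-1) + 1q = 8 + (-10)q ⟹ q = 9/11.

p = 7/13, q = 9/11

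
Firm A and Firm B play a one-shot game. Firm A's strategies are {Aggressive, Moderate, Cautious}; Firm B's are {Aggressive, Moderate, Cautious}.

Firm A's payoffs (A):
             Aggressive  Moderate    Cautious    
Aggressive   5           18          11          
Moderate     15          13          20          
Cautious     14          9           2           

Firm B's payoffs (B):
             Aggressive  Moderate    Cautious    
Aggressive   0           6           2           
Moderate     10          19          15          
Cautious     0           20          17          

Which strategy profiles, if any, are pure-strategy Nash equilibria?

(Aggressive, Moderate)

Find each player's best response to every opponent strategy; NE are the intersections.
Firm A's best responses — vs Aggressive: Moderate (payoff 15); vs Moderate: Aggressive (payoff 18); vs Cautious: Moderate (payoff 20).
Firm B's best responses — vs Aggressive: Moderate (payoff 6); vs Moderate: Moderate (payoff 19); vs Cautious: Moderate (payoff 20).
The only mutual best response is (Aggressive, Moderate); neither player gains by switching there.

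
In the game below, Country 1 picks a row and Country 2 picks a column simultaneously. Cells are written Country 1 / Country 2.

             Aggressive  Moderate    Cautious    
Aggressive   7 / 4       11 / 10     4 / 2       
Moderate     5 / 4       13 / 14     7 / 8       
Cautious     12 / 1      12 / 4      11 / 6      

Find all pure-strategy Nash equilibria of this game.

(Moderate, Moderate) and (Cautious, Cautious)

A profile is a Nash equilibrium when each player is best-responding to the other.
Country 1's best responses — vs Aggressive: Cautious (payoff 12); vs Moderate: Moderate (payoff 13); vs Cautious: Cautious (payoff 11).
Country 2's best responses — vs Aggressive: Moderate (payoff 10); vs Moderate: Moderate (payoff 14); vs Cautious: Cautious (payoff 6).
Mutual best responses occur at (Moderate, Moderate) and (Cautious, Cautious); at each, neither player gains by switching.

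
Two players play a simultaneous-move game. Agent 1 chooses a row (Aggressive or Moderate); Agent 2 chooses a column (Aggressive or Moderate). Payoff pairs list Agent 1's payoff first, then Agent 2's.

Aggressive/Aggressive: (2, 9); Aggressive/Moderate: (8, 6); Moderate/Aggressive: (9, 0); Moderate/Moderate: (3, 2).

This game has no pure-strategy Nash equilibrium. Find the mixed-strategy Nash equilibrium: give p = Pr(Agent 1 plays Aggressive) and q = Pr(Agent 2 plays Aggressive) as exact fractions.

p = 2/5, q = 5/12

In a mixed NE each player is indifferent between their pure strategies, so the opponent's mix sets the indifference.
Agent 2 indifferent between Aggressive and Moderate: p·9 + (1−p)·0 = p·6 + (1−p)·2 ⟹ 0 + 9p = 2 + 4p ⟹ p = 2/5.
Agent 1 indifferent between Aggressive and Moderate: q·2 + (1−q)·8 = q·9 + (1−q)·3 ⟹ 8 + (-6)q = 3 + 6q ⟹ q = 5/12.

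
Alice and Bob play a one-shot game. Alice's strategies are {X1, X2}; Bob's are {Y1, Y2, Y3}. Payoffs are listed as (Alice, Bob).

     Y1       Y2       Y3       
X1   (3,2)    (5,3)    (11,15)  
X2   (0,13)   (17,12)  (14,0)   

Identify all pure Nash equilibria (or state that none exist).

A profile is a Nash equilibrium when each player is best-responding to the other.
Alice's best responses — vs Y1: X1 (payoff 3); vs Y2: X2 (payoff 17); vs Y3: X2 (payoff 14).
Bob's best responses — vs X1: Y3 (payoff 15); vs X2: Y1 (payoff 13).
No cell has both players best-responding. For instance, Alice's best reply to Y1 is X1, but against X1 Bob prefers Y3 over Y1.

No pure-strategy Nash equilibrium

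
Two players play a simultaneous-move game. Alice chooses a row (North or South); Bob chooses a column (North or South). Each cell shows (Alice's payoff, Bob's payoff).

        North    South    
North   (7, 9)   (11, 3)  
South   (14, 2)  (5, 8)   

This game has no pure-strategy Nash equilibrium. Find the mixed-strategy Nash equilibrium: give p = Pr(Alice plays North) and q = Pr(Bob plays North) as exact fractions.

Each player's mixing probability is pinned down by making the *other* player indifferent.
Bob indifferent between North and South: p·9 + (1−p)·2 = p·3 + (1−p)·8 ⟹ 2 + 7p = 8 + (-5)p ⟹ p = 1/2.
Alice indifferent between North and South: q·7 + (1−q)·11 = q·14 + (1−q)·5 ⟹ 11 + (-4)q = 5 + 9q ⟹ q = 6/13.

p = 1/2, q = 6/13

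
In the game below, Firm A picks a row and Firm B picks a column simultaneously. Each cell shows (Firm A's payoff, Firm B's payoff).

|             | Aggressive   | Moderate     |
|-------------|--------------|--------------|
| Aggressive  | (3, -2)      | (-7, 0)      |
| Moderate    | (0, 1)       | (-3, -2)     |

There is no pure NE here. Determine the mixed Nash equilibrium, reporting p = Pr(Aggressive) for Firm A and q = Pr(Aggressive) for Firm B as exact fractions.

Each player's mixing probability is pinned down by making the *other* player indifferent.
Firm B indifferent between Aggressive and Moderate: p·(-2) + (1−p)·1 = p·0 + (1−p)·(-2) ⟹ 1 + (-3)p = (-2) + 2p ⟹ p = 3/5.
Firm A indifferent between Aggressive and Moderate: q·3 + (1−q)·(-7) = q·0 + (1−q)·(-3) ⟹ (-7) + 10q = (-3) + 3q ⟹ q = 4/7.

p = 3/5, q = 4/7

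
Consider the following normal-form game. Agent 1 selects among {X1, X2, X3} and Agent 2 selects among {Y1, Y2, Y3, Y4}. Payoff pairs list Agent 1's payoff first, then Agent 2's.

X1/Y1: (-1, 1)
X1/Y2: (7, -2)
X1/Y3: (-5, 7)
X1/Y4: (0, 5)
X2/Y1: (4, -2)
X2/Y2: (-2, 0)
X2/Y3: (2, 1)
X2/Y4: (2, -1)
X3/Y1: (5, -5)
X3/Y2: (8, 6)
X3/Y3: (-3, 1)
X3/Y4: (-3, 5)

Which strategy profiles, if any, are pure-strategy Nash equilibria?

Find each player's best response to every opponent strategy; NE are the intersections.
Agent 1's best responses — vs Y1: X3 (payoff 5); vs Y2: X3 (payoff 8); vs Y3: X2 (payoff 2); vs Y4: X2 (payoff 2).
Agent 2's best responses — vs X1: Y3 (payoff 7); vs X2: Y3 (payoff 1); vs X3: Y2 (payoff 6).
Mutual best responses occur at (X2, Y3) and (X3, Y2); at each, neither player gains by switching.

(X2, Y3) and (X3, Y2)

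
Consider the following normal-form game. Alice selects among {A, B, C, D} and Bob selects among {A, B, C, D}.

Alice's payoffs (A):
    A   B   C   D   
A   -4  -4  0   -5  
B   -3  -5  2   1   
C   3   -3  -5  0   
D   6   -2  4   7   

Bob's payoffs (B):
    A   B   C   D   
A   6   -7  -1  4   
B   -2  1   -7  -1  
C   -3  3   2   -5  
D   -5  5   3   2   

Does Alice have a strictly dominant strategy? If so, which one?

D

Check whether one of Alice's strategies beats all alternatives regardless of what the opponent does.
D strictly dominates: vs A: 6 > each of {-4, -3, 3}; vs B: -2 > each of {-4, -5, -3}; vs C: 4 > each of {0, 2, -5}; vs D: 7 > each of {-5, 1, 0}.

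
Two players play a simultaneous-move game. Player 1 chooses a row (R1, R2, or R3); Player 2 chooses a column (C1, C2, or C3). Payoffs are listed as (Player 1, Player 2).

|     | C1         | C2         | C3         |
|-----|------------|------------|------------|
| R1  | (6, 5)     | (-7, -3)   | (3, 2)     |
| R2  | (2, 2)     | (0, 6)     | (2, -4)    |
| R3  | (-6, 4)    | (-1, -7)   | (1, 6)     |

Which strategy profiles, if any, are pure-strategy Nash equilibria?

(R1, C1) and (R2, C2)

Check mutual best responses: a cell is a NE iff neither player can gain by unilaterally deviating.
Player 1's best responses — vs C1: R1 (payoff 6); vs C2: R2 (payoff 0); vs C3: R1 (payoff 3).
Player 2's best responses — vs R1: C1 (payoff 5); vs R2: C2 (payoff 6); vs R3: C3 (payoff 6).
Mutual best responses occur at (R1, C1) and (R2, C2); at each, neither player gains by switching.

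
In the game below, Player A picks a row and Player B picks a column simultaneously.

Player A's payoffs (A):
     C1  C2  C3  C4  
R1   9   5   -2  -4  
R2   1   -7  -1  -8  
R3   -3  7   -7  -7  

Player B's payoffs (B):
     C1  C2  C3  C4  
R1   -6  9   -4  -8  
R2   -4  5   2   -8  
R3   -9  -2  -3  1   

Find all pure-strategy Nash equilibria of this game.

A profile is a Nash equilibrium when each player is best-responding to the other.
Player A's best responses — vs C1: R1 (payoff 9); vs C2: R3 (payoff 7); vs C3: R2 (payoff -1); vs C4: R1 (payoff -4).
Player B's best responses — vs R1: C2 (payoff 9); vs R2: C2 (payoff 5); vs R3: C4 (payoff 1).
No cell has both players best-responding. For instance, Player A's best reply to C1 is R1, but against R1 Player B prefers C2 over C1.

None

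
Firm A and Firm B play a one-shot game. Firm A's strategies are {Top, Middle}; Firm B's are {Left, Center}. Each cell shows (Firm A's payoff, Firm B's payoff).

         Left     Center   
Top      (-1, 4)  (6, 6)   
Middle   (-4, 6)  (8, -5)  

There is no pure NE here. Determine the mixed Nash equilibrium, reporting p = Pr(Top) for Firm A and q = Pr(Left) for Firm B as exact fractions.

p = 11/13, q = 2/5

Each player's mixing probability is pinned down by making the *other* player indifferent.
Firm B indifferent between Left and Center: p·4 + (1−p)·6 = p·6 + (1−p)·(-5) ⟹ 6 + (-2)p = (-5) + 11p ⟹ p = 11/13.
Firm A indifferent between Top and Middle: q·(-1) + (1−q)·6 = q·(-4) + (1−q)·8 ⟹ 6 + (-7)q = 8 + (-12)q ⟹ q = 2/5.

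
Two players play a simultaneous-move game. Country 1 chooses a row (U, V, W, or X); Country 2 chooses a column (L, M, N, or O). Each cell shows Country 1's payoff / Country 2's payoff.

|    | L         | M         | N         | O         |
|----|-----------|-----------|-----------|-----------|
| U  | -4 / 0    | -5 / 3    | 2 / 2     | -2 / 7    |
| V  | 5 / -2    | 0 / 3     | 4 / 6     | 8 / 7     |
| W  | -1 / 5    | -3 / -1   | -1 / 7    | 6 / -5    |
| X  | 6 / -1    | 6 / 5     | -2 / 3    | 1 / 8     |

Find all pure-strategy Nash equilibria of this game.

Check mutual best responses: a cell is a NE iff neither player can gain by unilaterally deviating.
Country 1's best responses — vs L: X (payoff 6); vs M: X (payoff 6); vs N: V (payoff 4); vs O: V (payoff 8).
Country 2's best responses — vs U: O (payoff 7); vs V: O (payoff 7); vs W: N (payoff 7); vs X: O (payoff 8).
The only mutual best response is (V, O); neither player gains by switching there.

(V, O)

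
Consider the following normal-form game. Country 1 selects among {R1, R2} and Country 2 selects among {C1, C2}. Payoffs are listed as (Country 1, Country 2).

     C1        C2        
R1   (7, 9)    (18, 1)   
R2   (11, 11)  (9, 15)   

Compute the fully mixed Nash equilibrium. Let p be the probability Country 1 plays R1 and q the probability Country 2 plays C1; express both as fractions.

p = 1/3, q = 9/13

Each player's mixing probability is pinned down by making the *other* player indifferent.
Country 2 indifferent between C1 and C2: p·9 + (1−p)·11 = p·1 + (1−p)·15 ⟹ 11 + (-2)p = 15 + (-14)p ⟹ p = 1/3.
Country 1 indifferent between R1 and R2: q·7 + (1−q)·18 = q·11 + (1−q)·9 ⟹ 18 + (-11)q = 9 + 2q ⟹ q = 9/13.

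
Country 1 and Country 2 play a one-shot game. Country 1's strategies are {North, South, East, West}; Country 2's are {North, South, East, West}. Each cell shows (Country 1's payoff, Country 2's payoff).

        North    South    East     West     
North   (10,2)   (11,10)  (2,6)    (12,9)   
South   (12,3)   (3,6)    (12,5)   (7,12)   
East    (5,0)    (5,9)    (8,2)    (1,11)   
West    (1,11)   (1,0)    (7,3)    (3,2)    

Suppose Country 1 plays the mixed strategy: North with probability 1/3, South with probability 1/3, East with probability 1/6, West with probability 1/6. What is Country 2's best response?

West

Country 2's best reply maximizes expected payoff against the mix.
North: (1/3)·2 + (1/3)·3 + (1/6)·0 + (1/6)·11 = 7/2
South: (1/3)·10 + (1/3)·6 + (1/6)·9 + (1/6)·0 = 41/6
East: (1/3)·6 + (1/3)·5 + (1/6)·2 + (1/6)·3 = 9/2
West: (1/3)·9 + (1/3)·12 + (1/6)·11 + (1/6)·2 = 55/6
Highest expected payoff is 55/6, from West.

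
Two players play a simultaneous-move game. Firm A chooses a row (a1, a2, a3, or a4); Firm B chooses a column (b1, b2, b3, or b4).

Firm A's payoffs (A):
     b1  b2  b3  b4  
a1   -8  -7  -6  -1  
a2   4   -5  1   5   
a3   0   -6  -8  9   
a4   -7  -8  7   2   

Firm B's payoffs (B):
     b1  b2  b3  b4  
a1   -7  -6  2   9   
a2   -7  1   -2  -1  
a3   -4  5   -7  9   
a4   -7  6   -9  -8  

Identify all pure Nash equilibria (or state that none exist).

Find each player's best response to every opponent strategy; NE are the intersections.
Firm A's best responses — vs b1: a2 (payoff 4); vs b2: a2 (payoff -5); vs b3: a4 (payoff 7); vs b4: a3 (payoff 9).
Firm B's best responses — vs a1: b4 (payoff 9); vs a2: b2 (payoff 1); vs a3: b4 (payoff 9); vs a4: b2 (payoff 6).
Mutual best responses occur at (a2, b2) and (a3, b4); at each, neither player gains by switching.

(a2, b2) and (a3, b4)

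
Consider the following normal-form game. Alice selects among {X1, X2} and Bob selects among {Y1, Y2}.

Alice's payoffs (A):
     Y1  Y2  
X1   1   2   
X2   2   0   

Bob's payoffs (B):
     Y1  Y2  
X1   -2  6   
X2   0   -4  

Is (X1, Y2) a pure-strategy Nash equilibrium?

Holding Bob at Y2: Alice gets 2 from X1, versus 0 from X2. No profitable deviation for Alice.
Holding Alice at X1: Bob gets 6 from Y2, versus -2 from Y1. No profitable deviation for Bob either.

Yes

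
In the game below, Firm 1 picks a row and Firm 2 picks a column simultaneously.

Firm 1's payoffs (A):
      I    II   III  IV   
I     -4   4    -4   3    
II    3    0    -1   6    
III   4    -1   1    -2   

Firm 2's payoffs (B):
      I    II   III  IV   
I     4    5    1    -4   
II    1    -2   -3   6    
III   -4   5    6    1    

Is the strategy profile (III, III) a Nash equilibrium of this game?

Holding Firm 2 at III: Firm 1 gets 1 from III, versus -4 from I, -1 from II. No profitable deviation for Firm 1.
Holding Firm 1 at III: Firm 2 gets 6 from III, versus -4 from I, 5 from II, 1 from IV. No profitable deviation for Firm 2 either.

Yes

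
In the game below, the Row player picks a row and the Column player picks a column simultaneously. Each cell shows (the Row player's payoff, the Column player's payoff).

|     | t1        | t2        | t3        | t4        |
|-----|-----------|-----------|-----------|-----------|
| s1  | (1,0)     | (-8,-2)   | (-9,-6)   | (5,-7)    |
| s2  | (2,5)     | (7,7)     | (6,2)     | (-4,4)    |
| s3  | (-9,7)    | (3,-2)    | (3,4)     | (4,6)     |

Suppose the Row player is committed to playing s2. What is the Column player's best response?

With the Row player fixed at s2, the Column player's payoffs are: t1 → 5, t2 → 7, t3 → 2, t4 → 4.
The maximum is 7, achieved by t2.

t2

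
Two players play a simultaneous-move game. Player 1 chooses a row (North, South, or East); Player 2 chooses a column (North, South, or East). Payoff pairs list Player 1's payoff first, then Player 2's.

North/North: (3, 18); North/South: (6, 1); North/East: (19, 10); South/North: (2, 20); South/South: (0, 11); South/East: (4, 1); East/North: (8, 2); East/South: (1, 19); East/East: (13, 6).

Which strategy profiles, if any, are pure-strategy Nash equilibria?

No pure-strategy Nash equilibrium

Check mutual best responses: a cell is a NE iff neither player can gain by unilaterally deviating.
Player 1's best responses — vs North: East (payoff 8); vs South: North (payoff 6); vs East: North (payoff 19).
Player 2's best responses — vs North: North (payoff 18); vs South: North (payoff 20); vs East: South (payoff 19).
No cell has both players best-responding. For instance, Player 1's best reply to North is East, but against East Player 2 prefers South over North.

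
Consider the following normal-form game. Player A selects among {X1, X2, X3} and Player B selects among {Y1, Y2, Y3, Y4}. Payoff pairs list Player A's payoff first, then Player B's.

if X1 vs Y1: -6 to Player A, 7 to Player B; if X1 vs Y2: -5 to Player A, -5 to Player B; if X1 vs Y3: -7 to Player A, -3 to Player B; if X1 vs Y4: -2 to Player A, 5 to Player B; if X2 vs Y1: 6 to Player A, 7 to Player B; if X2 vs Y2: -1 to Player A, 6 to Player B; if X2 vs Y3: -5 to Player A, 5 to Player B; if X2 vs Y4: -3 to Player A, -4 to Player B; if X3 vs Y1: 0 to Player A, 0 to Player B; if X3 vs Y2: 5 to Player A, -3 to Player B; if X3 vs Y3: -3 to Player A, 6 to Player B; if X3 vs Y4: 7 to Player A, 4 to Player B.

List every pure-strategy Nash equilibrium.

(X2, Y1) and (X3, Y3)

A profile is a Nash equilibrium when each player is best-responding to the other.
Player A's best responses — vs Y1: X2 (payoff 6); vs Y2: X3 (payoff 5); vs Y3: X3 (payoff -3); vs Y4: X3 (payoff 7).
Player B's best responses — vs X1: Y1 (payoff 7); vs X2: Y1 (payoff 7); vs X3: Y3 (payoff 6).
Mutual best responses occur at (X2, Y1) and (X3, Y3); at each, neither player gains by switching.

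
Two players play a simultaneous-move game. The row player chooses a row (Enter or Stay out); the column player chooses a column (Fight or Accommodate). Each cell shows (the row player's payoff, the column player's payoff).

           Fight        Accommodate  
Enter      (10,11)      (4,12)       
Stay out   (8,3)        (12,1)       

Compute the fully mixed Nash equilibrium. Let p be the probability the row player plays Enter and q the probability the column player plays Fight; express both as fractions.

p = 2/3, q = 4/5

In a mixed NE each player is indifferent between their pure strategies, so the opponent's mix sets the indifference.
The column player indifferent between Fight and Accommodate: p·11 + (1−p)·3 = p·12 + (1−p)·1 ⟹ 3 + 8p = 1 + 11p ⟹ p = 2/3.
The row player indifferent between Enter and Stay out: q·10 + (1−q)·4 = q·8 + (1−q)·12 ⟹ 4 + 6q = 12 + (-4)q ⟹ q = 4/5.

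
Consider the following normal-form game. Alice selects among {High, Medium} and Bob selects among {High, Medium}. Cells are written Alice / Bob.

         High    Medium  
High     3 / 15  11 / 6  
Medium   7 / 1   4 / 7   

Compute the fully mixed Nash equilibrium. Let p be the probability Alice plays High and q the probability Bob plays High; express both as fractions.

p = 2/5, q = 7/11

Each player's mixing probability is pinned down by making the *other* player indifferent.
Bob indifferent between High and Medium: p·15 + (1−p)·1 = p·6 + (1−p)·7 ⟹ 1 + 14p = 7 + (-1)p ⟹ p = 2/5.
Alice indifferent between High and Medium: q·3 + (1−q)·11 = q·7 + (1−q)·4 ⟹ 11 + (-8)q = 4 + 3q ⟹ q = 7/11.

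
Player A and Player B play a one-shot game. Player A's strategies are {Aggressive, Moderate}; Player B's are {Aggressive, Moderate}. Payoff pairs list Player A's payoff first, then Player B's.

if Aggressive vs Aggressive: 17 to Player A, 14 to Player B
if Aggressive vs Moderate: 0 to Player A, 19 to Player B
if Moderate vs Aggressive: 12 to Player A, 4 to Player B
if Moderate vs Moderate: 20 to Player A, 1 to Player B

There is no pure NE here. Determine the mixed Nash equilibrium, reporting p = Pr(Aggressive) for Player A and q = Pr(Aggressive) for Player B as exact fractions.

p = 3/8, q = 4/5

Each player's mixing probability is pinned down by making the *other* player indifferent.
Player B indifferent between Aggressive and Moderate: p·14 + (1−p)·4 = p·19 + (1−p)·1 ⟹ 4 + 10p = 1 + 18p ⟹ p = 3/8.
Player A indifferent between Aggressive and Moderate: q·17 + (1−q)·0 = q·12 + (1−q)·20 ⟹ 0 + 17q = 20 + (-8)q ⟹ q = 4/5.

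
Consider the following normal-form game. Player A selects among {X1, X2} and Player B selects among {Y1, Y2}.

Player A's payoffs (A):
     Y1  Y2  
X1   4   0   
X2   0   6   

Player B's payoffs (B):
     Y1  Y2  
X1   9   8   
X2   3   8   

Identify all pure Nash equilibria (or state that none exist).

A profile is a Nash equilibrium when each player is best-responding to the other.
Player A's best responses — vs Y1: X1 (payoff 4); vs Y2: X2 (payoff 6).
Player B's best responses — vs X1: Y1 (payoff 9); vs X2: Y2 (payoff 8).
Mutual best responses occur at (X1, Y1) and (X2, Y2); at each, neither player gains by switching.

(X1, Y1) and (X2, Y2)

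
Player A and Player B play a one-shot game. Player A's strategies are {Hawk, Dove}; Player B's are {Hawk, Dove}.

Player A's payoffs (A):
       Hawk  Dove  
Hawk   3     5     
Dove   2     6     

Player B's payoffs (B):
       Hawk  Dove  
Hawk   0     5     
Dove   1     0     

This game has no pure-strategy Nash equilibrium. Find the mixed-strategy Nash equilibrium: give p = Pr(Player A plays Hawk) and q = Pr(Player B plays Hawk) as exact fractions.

p = 1/6, q = 1/2

In a mixed NE each player is indifferent between their pure strategies, so the opponent's mix sets the indifference.
Player B indifferent between Hawk and Dove: p·0 + (1−p)·1 = p·5 + (1−p)·0 ⟹ 1 + (-1)p = 0 + 5p ⟹ p = 1/6.
Player A indifferent between Hawk and Dove: q·3 + (1−q)·5 = q·2 + (1−q)·6 ⟹ 5 + (-2)q = 6 + (-4)q ⟹ q = 1/2.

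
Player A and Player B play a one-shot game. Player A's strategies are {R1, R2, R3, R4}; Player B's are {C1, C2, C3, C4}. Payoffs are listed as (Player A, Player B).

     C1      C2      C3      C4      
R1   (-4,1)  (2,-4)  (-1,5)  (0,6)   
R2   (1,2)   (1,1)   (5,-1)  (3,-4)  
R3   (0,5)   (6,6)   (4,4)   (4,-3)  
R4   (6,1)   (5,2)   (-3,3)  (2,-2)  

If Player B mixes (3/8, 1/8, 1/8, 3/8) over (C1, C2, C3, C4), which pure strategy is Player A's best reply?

Compute Player A's expected payoff from each pure strategy against the given mix.
R1: (3/8)·(-4) + (1/8)·2 + (1/8)·(-1) + (3/8)·0 = -11/8
R2: (3/8)·1 + (1/8)·1 + (1/8)·5 + (3/8)·3 = 9/4
R3: (3/8)·0 + (1/8)·6 + (1/8)·4 + (3/8)·4 = 11/4
R4: (3/8)·6 + (1/8)·5 + (1/8)·(-3) + (3/8)·2 = 13/4
Highest expected payoff is 13/4, from R4.

R4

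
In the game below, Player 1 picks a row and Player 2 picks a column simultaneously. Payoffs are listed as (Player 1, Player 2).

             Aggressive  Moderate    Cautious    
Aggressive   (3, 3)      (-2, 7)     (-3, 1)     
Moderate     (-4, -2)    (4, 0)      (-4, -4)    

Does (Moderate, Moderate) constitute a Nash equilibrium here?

Holding Player 2 at Moderate: Player 1 gets 4 from Moderate, versus -2 from Aggressive. No profitable deviation for Player 1.
Holding Player 1 at Moderate: Player 2 gets 0 from Moderate, versus -2 from Aggressive, -4 from Cautious. No profitable deviation for Player 2 either.

Yes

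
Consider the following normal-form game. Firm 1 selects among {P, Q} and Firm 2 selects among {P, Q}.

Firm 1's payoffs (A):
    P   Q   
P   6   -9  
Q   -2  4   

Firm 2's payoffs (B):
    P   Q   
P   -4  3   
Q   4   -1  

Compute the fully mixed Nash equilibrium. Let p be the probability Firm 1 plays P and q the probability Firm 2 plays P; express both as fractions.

Each player's mixing probability is pinned down by making the *other* player indifferent.
Firm 2 indifferent between P and Q: p·(-4) + (1−p)·4 = p·3 + (1−p)·(-1) ⟹ 4 + (-8)p = (-1) + 4p ⟹ p = 5/12.
Firm 1 indifferent between P and Q: q·6 + (1−q)·(-9) = q·(-2) + (1−q)·4 ⟹ (-9) + 15q = 4 + (-6)q ⟹ q = 13/21.

p = 5/12, q = 13/21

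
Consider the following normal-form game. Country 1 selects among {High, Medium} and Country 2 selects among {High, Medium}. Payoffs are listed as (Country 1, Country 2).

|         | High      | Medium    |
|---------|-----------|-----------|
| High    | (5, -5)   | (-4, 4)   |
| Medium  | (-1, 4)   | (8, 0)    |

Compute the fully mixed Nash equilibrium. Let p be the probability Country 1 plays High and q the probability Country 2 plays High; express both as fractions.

p = 4/13, q = 2/3

In a mixed NE each player is indifferent between their pure strategies, so the opponent's mix sets the indifference.
Country 2 indifferent between High and Medium: p·(-5) + (1−p)·4 = p·4 + (1−p)·0 ⟹ 4 + (-9)p = 0 + 4p ⟹ p = 4/13.
Country 1 indifferent between High and Medium: q·5 + (1−q)·(-4) = q·(-1) + (1−q)·8 ⟹ (-4) + 9q = 8 + (-9)q ⟹ q = 2/3.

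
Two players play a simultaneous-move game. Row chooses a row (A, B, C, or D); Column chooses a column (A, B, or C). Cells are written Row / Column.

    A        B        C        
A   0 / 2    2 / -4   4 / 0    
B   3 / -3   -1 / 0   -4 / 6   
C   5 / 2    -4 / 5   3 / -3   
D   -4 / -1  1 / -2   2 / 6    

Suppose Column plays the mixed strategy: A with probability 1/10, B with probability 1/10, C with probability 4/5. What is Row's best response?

Row's best reply maximizes expected payoff against the mix.
A: (1/10)·0 + (1/10)·2 + (4/5)·4 = 17/5
B: (1/10)·3 + (1/10)·(-1) + (4/5)·(-4) = -3
C: (1/10)·5 + (1/10)·(-4) + (4/5)·3 = 5/2
D: (1/10)·(-4) + (1/10)·1 + (4/5)·2 = 13/10
Highest expected payoff is 17/5, from A.

A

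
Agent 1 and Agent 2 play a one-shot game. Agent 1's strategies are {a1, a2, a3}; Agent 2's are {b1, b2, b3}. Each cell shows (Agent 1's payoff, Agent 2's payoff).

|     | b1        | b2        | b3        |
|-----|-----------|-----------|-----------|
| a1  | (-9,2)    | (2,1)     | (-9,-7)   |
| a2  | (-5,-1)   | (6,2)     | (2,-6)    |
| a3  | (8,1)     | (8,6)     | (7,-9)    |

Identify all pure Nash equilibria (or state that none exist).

Find each player's best response to every opponent strategy; NE are the intersections.
Agent 1's best responses — vs b1: a3 (payoff 8); vs b2: a3 (payoff 8); vs b3: a3 (payoff 7).
Agent 2's best responses — vs a1: b1 (payoff 2); vs a2: b2 (payoff 2); vs a3: b2 (payoff 6).
The only mutual best response is (a3, b2); neither player gains by switching there.

(a3, b2)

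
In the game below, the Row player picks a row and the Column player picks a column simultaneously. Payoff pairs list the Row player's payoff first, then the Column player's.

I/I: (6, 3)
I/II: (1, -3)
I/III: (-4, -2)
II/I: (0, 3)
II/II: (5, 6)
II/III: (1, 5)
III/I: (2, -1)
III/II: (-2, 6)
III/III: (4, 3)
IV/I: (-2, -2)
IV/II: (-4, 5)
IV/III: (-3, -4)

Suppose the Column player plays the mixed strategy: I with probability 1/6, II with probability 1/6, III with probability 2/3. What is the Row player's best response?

III

The Row player's best reply maximizes expected payoff against the mix.
I: (1/6)·6 + (1/6)·1 + (2/3)·(-4) = -3/2
II: (1/6)·0 + (1/6)·5 + (2/3)·1 = 3/2
III: (1/6)·2 + (1/6)·(-2) + (2/3)·4 = 8/3
IV: (1/6)·(-2) + (1/6)·(-4) + (2/3)·(-3) = -3
Highest expected payoff is 8/3, from III.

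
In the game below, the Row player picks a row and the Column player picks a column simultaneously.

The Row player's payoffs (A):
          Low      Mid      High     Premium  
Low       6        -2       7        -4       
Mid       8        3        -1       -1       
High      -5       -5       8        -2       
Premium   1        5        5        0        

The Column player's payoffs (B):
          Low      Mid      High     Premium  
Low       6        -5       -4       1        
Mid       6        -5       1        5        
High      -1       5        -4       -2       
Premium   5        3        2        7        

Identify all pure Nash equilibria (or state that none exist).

(Mid, Low) and (Premium, Premium)

Find each player's best response to every opponent strategy; NE are the intersections.
The Row player's best responses — vs Low: Mid (payoff 8); vs Mid: Premium (payoff 5); vs High: High (payoff 8); vs Premium: Premium (payoff 0).
The Column player's best responses — vs Low: Low (payoff 6); vs Mid: Low (payoff 6); vs High: Mid (payoff 5); vs Premium: Premium (payoff 7).
Mutual best responses occur at (Mid, Low) and (Premium, Premium); at each, neither player gains by switching.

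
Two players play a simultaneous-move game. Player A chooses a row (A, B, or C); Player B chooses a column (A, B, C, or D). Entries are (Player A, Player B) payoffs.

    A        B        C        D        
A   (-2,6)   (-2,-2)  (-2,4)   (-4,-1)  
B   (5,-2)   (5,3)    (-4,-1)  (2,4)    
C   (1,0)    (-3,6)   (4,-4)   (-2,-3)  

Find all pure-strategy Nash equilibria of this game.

Check mutual best responses: a cell is a NE iff neither player can gain by unilaterally deviating.
Player A's best responses — vs A: B (payoff 5); vs B: B (payoff 5); vs C: C (payoff 4); vs D: B (payoff 2).
Player B's best responses — vs A: A (payoff 6); vs B: D (payoff 4); vs C: B (payoff 6).
The only mutual best response is (B, D); neither player gains by switching there.

(B, D)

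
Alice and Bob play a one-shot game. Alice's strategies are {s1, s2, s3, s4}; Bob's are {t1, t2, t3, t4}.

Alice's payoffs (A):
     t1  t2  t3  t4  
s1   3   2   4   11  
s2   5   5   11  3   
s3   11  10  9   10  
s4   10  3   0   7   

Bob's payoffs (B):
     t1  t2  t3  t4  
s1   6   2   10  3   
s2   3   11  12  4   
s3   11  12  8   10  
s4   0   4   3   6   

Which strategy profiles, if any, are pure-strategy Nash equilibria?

Find each player's best response to every opponent strategy; NE are the intersections.
Alice's best responses — vs t1: s3 (payoff 11); vs t2: s3 (payoff 10); vs t3: s2 (payoff 11); vs t4: s1 (payoff 11).
Bob's best responses — vs s1: t3 (payoff 10); vs s2: t3 (payoff 12); vs s3: t2 (payoff 12); vs s4: t4 (payoff 6).
Mutual best responses occur at (s2, t3) and (s3, t2); at each, neither player gains by switching.

(s2, t3) and (s3, t2)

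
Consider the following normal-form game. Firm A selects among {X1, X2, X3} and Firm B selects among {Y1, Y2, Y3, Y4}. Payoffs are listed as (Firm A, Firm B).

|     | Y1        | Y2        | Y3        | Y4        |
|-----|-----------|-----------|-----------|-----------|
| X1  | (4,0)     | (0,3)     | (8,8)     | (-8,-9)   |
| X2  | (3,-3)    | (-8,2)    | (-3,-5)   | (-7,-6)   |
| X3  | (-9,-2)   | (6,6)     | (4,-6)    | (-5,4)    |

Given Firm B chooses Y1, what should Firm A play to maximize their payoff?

X1

With Firm B fixed at Y1, Firm A's payoffs are: X1 → 4, X2 → 3, X3 → -9.
The maximum is 4, achieved by X1.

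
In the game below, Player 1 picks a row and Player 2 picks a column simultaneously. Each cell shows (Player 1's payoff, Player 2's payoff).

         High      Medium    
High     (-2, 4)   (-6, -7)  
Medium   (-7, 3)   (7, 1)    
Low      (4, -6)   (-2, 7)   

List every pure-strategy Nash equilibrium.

None

Check mutual best responses: a cell is a NE iff neither player can gain by unilaterally deviating.
Player 1's best responses — vs High: Low (payoff 4); vs Medium: Medium (payoff 7).
Player 2's best responses — vs High: High (payoff 4); vs Medium: High (payoff 3); vs Low: Medium (payoff 7).
No cell has both players best-responding. For instance, Player 1's best reply to High is Low, but against Low Player 2 prefers Medium over High.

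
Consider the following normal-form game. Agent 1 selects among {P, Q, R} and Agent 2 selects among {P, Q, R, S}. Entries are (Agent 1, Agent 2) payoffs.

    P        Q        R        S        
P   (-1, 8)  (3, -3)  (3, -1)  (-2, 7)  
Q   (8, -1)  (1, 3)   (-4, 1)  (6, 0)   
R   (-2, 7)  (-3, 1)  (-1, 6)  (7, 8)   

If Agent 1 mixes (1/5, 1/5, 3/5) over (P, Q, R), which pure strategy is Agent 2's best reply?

S

Agent 2's best reply maximizes expected payoff against the mix.
P: (1/5)·8 + (1/5)·(-1) + (3/5)·7 = 28/5
Q: (1/5)·(-3) + (1/5)·3 + (3/5)·1 = 3/5
R: (1/5)·(-1) + (1/5)·1 + (3/5)·6 = 18/5
S: (1/5)·7 + (1/5)·0 + (3/5)·8 = 31/5
Highest expected payoff is 31/5, from S.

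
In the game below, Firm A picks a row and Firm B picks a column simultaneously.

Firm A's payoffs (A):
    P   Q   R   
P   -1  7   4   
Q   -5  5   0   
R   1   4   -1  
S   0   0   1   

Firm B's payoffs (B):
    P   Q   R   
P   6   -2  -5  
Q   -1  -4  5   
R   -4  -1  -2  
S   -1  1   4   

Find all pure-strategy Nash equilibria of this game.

A profile is a Nash equilibrium when each player is best-responding to the other.
Firm A's best responses — vs P: R (payoff 1); vs Q: P (payoff 7); vs R: P (payoff 4).
Firm B's best responses — vs P: P (payoff 6); vs Q: R (payoff 5); vs R: Q (payoff -1); vs S: R (payoff 4).
No cell has both players best-responding. For instance, Firm A's best reply to R is P, but against P Firm B prefers P over R.

None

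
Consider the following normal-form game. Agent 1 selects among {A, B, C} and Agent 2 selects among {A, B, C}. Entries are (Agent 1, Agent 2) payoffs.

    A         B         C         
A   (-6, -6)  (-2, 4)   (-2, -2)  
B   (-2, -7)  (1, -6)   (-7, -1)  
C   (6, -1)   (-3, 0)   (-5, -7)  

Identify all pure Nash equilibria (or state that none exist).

There is no pure-strategy Nash equilibrium

A profile is a Nash equilibrium when each player is best-responding to the other.
Agent 1's best responses — vs A: C (payoff 6); vs B: B (payoff 1); vs C: A (payoff -2).
Agent 2's best responses — vs A: B (payoff 4); vs B: C (payoff -1); vs C: B (payoff 0).
No cell has both players best-responding. For instance, Agent 1's best reply to B is B, but against B Agent 2 prefers C over B.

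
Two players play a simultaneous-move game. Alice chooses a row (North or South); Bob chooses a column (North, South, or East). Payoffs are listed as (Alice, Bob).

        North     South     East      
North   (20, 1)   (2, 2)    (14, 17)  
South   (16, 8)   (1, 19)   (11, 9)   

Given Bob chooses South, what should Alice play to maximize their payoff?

With Bob fixed at South, Alice's payoffs are: North → 2, South → 1.
The maximum is 2, achieved by North.

North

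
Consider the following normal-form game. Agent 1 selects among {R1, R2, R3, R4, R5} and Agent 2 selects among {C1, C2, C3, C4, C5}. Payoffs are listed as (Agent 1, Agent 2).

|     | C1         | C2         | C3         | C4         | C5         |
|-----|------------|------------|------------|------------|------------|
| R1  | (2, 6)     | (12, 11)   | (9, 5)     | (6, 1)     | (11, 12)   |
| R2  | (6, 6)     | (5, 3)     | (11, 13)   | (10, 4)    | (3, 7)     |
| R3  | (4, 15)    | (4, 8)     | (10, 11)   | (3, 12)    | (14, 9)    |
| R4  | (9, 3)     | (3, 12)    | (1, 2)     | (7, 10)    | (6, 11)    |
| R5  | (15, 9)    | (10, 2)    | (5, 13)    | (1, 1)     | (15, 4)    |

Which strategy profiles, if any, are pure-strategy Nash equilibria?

Check mutual best responses: a cell is a NE iff neither player can gain by unilaterally deviating.
Agent 1's best responses — vs C1: R5 (payoff 15); vs C2: R1 (payoff 12); vs C3: R2 (payoff 11); vs C4: R2 (payoff 10); vs C5: R5 (payoff 15).
Agent 2's best responses — vs R1: C5 (payoff 12); vs R2: C3 (payoff 13); vs R3: C1 (payoff 15); vs R4: C2 (payoff 12); vs R5: C3 (payoff 13).
The only mutual best response is (R2, C3); neither player gains by switching there.

(R2, C3)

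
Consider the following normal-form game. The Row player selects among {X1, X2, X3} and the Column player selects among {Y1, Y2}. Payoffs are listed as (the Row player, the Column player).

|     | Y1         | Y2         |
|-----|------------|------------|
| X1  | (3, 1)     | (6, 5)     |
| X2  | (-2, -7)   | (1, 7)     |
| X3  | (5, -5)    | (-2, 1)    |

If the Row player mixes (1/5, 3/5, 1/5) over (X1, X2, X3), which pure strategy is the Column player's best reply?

Compute the Column player's expected payoff from each pure strategy against the given mix.
Y1: (1/5)·1 + (3/5)·(-7) + (1/5)·(-5) = -5
Y2: (1/5)·5 + (3/5)·7 + (1/5)·1 = 27/5
Highest expected payoff is 27/5, from Y2.

Y2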